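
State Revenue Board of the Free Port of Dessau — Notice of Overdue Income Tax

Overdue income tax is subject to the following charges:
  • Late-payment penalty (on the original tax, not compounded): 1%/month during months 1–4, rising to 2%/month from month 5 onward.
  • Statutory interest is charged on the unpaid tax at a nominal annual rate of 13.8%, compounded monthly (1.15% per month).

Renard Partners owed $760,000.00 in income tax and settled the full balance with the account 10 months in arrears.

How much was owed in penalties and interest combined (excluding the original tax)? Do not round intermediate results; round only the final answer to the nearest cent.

Penalty, months 1–4: 4 × 1% × $760,000.00 = $30,400.00
Penalty, months 5–10: 6 × 2% × $760,000.00 = $91,200.00
Interest: $760,000.00 × ((1 + 0.0115)^10 − 1) = $760,000.00 × 0.1211375… = $92,064.4841…
Penalties + interest = $121,600.0000 + $92,064.4841… = $213,664.48

$213,664.48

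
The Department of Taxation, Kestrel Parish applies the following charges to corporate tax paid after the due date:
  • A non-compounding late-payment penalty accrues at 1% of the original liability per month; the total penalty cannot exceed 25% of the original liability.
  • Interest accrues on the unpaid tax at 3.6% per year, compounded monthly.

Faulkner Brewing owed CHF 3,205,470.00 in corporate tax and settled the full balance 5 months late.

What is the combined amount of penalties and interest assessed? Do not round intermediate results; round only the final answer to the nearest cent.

Penalty: 5 × 1% × CHF 3,205,470.00 = CHF 160,273.50 (below the 25% cap of CHF 801,367.50)
Interest (3.6%/yr ÷ 12 = 0.3%/month): CHF 3,205,470.00 × ((1 + 0.003)^5 − 1) = CHF 48,371.4091…
Penalties + interest = CHF 160,273.5000 + CHF 48,371.4091… = CHF 208,644.91

CHF 208,644.91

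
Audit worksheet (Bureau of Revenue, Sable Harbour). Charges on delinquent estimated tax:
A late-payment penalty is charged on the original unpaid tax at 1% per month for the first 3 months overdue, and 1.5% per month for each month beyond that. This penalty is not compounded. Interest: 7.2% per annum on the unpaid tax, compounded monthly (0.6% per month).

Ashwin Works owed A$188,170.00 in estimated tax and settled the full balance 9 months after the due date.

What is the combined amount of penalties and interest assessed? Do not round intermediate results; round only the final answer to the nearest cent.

A$32,988.89

Penalty, months 1–3: 3 × 1% × A$188,170.00 = A$5,645.10
Penalty, months 4–9: 6 × 1.5% × A$188,170.00 = A$16,935.30
Interest: A$188,170.00 × ((1 + 0.006)^9 − 1) = A$188,170.00 × 0.0553143… = A$10,408.4934…
Penalties + interest = A$22,580.4000 + A$10,408.4934… = A$32,988.89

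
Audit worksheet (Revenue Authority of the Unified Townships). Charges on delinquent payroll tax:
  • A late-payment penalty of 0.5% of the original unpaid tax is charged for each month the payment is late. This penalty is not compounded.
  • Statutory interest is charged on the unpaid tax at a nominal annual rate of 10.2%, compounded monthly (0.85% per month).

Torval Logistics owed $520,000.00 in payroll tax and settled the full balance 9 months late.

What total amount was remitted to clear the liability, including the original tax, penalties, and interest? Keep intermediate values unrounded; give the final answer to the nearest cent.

$584,559.69

Late-payment penalty = 0.5% × $520,000.00 × 9 mo = $23,400.00
Interest: $520,000.00 × ((1 + 0.0085)^9 − 1) = $520,000.00 × 0.0791532… = $41,159.6899…
Total = $520,000.00 + $23,400.0000 + $41,159.6899… = $584,559.69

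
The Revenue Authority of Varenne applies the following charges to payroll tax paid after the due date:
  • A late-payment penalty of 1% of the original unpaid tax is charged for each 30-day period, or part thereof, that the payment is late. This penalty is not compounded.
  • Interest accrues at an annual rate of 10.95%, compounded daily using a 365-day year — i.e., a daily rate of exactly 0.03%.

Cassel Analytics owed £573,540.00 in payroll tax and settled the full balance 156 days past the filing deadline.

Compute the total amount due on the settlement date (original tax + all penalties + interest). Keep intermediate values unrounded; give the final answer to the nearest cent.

Penalty periods: ⌈156/30⌉ = 6; penalty = 6 × 1% × £573,540.00 = £34,412.40
Interest: £573,540.00 × ((1 + 0.0003)^156 − 1) = £573,540.00 × 0.04790505… = £27,475.4628…
Total = £573,540.00 + £34,412.4000 + £27,475.4628… = £635,427.86

£635,427.86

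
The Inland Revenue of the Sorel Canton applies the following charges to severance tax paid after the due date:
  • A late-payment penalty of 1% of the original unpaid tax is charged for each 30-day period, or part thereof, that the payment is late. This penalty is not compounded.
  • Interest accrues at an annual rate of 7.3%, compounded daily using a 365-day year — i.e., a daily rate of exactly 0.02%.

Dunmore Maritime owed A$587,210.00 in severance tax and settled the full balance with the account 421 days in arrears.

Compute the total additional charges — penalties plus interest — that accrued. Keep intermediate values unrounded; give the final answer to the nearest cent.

Penalty periods: ⌈421/30⌉ = 15; penalty = 15 × 1% × A$587,210.00 = A$88,081.50
Interest: A$587,210.00 × ((1 + 0.0002)^421 − 1) = A$587,210.00 × 0.08783728… = A$51,578.9309…
Penalties + interest = A$88,081.5000 + A$51,578.9309… = A$139,660.43

A$139,660.43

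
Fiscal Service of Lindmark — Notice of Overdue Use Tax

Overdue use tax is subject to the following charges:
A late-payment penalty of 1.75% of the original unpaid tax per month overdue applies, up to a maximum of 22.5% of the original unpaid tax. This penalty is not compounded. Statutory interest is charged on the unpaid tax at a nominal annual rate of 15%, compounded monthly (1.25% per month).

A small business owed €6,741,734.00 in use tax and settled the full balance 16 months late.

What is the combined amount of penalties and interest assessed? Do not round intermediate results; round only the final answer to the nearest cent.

Penalty (uncapped): 16 × 1.75% × €6,741,734.00 = €1,887,685.52; cap = 22.5% × €6,741,734.00 = €1,516,890.15 → penalty = €1,516,890.15
Interest: €6,741,734.00 × ((1 + 0.0125)^16 − 1) = €6,741,734.00 × 0.2198895… = €1,482,436.8400…
Penalties + interest = €1,516,890.1500 + €1,482,436.8400… = €2,999,326.99

€2,999,326.99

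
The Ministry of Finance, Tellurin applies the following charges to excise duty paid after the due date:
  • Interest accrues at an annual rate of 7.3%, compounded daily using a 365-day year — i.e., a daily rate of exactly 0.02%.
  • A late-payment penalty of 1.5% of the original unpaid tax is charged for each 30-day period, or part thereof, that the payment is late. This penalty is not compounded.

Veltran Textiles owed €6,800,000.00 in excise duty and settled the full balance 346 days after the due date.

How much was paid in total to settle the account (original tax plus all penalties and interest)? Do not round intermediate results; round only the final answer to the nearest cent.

Penalty periods: ⌈346/30⌉ = 12; penalty = 12 × 1.5% × €6,800,000.00 = €1,224,000.00
Interest: €6,800,000.00 × ((1 + 0.0002)^346 − 1) = €6,800,000.00 × 0.07164310… = €487,173.1005…
Total = €6,800,000.00 + €1,224,000.0000 + €487,173.1005… = €8,511,173.10

€8,511,173.10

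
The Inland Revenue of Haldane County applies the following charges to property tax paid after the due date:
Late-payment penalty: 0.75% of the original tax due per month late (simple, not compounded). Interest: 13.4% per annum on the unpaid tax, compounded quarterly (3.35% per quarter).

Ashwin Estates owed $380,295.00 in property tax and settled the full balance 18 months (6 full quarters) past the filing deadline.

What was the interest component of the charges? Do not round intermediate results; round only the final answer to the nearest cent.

Interest: $380,295.00 × ((1 + 0.0335)^6 − 1) = $380,295.00 × 0.2186048… = $83,134.3138…

$83,134.31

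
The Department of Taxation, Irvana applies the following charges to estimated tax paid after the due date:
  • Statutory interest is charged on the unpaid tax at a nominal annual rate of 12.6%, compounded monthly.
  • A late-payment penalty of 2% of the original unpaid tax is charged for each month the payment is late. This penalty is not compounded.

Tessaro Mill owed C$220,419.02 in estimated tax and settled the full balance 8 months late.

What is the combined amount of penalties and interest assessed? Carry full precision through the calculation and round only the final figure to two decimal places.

Late-payment penalty = 2% × C$220,419.02 × 8 mo = C$35,267.04…
Interest (12.6%/yr ÷ 12 = 1.05%/month): C$220,419.02 × ((1 + 0.0105)^8 − 1) = C$19,210.1094…
Penalties + interest = C$35,267.0432 + C$19,210.1094… = C$54,477.15

C$54,477.15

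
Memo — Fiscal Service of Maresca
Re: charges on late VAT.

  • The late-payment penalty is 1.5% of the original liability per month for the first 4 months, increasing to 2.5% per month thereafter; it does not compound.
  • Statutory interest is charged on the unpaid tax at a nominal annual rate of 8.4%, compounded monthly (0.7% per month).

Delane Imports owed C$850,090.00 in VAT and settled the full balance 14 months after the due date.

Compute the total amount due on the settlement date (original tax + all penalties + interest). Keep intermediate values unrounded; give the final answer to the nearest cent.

Penalty, months 1–4: 4 × 1.5% × C$850,090.00 = C$51,005.40
Penalty, months 5–14: 10 × 2.5% × C$850,090.00 = C$212,522.50
Interest: C$850,090.00 × ((1 + 0.007)^14 − 1) = C$850,090.00 × 0.1025863… = C$87,207.5788…
Total = C$850,090.00 + C$263,527.9000 + C$87,207.5788… = C$1,200,825.48

C$1,200,825.48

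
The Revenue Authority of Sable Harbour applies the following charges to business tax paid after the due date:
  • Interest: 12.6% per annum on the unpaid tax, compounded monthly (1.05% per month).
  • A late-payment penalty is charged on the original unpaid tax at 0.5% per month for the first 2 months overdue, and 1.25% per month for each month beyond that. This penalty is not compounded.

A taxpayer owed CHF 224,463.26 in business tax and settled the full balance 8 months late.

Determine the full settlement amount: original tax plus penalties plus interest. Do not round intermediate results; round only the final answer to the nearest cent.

Penalty, months 1–2: 2 × 0.5% × CHF 224,463.26 = CHF 2,244.63…
Penalty, months 3–8: 6 × 1.25% × CHF 224,463.26 = CHF 16,834.74…
Interest: CHF 224,463.26 × ((1 + 0.0105)^8 − 1) = CHF 224,463.26 × 0.0871527… = CHF 19,562.5758…
Total = CHF 224,463.26 + CHF 19,079.3771 + CHF 19,562.5758… = CHF 263,105.21

CHF 263,105.21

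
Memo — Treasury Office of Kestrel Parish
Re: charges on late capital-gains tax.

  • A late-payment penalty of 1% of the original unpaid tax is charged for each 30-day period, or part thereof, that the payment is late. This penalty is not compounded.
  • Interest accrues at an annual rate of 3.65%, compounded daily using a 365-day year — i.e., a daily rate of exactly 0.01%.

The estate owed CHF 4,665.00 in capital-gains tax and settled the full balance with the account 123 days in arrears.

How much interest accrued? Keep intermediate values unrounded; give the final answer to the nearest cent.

Interest: CHF 4,665.00 × ((1 + 0.0001)^123 − 1) = CHF 4,665.00 × 0.01237533… = CHF 57.7309…

CHF 57.73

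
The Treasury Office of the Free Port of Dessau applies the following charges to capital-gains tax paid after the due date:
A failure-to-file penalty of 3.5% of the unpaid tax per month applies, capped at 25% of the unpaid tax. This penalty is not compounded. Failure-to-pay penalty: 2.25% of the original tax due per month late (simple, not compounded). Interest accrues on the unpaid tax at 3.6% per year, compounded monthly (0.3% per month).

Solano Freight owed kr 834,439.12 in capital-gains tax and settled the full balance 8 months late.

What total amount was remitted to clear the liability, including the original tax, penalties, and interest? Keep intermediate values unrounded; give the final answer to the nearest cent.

Failure-to-file: 8 × 3.5% × kr 834,439.12 = kr 233,642.95…, capped at 25% × kr 834,439.12 = kr 208,609.78
Failure-to-pay penalty = 2.25% × kr 834,439.12 × 8 mo = kr 150,199.04…
Interest: kr 834,439.12 × ((1 + 0.003)^8 − 1) = kr 834,439.12 × 0.0242535… = kr 20,238.0840…
Total = kr 834,439.12 + kr 358,808.8216 + kr 20,238.0840… = kr 1,213,486.03

kr 1,213,486.03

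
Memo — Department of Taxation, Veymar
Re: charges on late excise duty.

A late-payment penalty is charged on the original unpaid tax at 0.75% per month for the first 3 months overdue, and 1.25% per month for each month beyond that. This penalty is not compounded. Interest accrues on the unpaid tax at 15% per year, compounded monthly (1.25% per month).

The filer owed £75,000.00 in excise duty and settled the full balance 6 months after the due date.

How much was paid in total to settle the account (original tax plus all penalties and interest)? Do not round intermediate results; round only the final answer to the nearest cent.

Penalty, months 1–3: 3 × 0.75% × £75,000.00 = £1,687.50
Penalty, months 4–6: 3 × 1.25% × £75,000.00 = £2,812.50
Interest: £75,000.00 × ((1 + 0.0125)^6 − 1) = £75,000.00 × 0.0773832… = £5,803.7385…
Total = £75,000.00 + £4,500.0000 + £5,803.7385… = £85,303.74

£85,303.74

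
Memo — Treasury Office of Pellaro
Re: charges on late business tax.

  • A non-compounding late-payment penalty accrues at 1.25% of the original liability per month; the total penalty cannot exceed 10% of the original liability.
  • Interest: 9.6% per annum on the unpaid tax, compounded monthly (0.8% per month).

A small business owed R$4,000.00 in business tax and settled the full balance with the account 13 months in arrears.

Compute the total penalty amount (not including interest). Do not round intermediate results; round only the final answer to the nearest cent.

R$400.00

Penalty (uncapped): 13 × 1.25% × R$4,000.00 = R$650.00; cap = 10% × R$4,000.00 = R$400.00 → penalty = R$400.00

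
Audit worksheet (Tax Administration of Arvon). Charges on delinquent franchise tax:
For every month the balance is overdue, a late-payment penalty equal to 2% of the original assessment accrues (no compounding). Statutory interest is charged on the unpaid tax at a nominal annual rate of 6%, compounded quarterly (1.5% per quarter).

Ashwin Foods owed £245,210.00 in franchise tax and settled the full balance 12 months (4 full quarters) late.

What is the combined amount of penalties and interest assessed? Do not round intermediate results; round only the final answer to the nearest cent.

£73,897.36

Late-payment penalty: 12 × 2% × £245,210.00 = £58,850.40
Interest: £245,210.00 × ((1 + 0.015)^4 − 1) = £245,210.00 × 0.0613636… = £15,046.9562…
Penalties + interest = £58,850.4000 + £15,046.9562… = £73,897.36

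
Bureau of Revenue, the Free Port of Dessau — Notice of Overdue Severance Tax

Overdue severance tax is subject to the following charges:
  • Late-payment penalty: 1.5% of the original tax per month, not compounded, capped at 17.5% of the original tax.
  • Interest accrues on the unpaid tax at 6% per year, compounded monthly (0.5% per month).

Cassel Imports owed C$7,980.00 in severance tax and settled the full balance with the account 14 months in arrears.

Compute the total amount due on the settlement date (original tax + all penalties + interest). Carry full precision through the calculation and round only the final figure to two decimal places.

Penalty (uncapped): 14 × 1.5% × C$7,980.00 = C$1,675.80; cap = 17.5% × C$7,980.00 = C$1,396.50 → penalty = C$1,396.50
Interest: C$7,980.00 × ((1 + 0.005)^14 − 1) = C$7,980.00 × 0.0723211… = C$577.1226…
Total = C$7,980.00 + C$1,396.5000 + C$577.1226… = C$9,953.62

C$9,953.62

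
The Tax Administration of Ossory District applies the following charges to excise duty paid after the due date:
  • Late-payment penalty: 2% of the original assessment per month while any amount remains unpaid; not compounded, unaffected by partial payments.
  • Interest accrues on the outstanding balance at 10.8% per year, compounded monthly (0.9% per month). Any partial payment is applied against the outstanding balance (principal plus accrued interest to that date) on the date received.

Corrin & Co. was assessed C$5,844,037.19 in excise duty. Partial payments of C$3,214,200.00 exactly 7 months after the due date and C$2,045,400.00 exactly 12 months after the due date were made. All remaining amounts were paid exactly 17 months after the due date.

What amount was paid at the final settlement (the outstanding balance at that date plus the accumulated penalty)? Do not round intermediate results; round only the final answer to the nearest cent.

C$3,137,921.71

Balance at month 7: C$5,844,037.1900 × (1 + 0.009)^7 = C$6,222,302.7001…
After C$3,214,200.00 payment: C$6,222,302.7001… − C$3,214,200.00 = C$3,008,102.7001…
Balance at month 12: C$3,008,102.7001… × (1 + 0.009)^5 = C$3,145,925.9127…
After C$2,045,400.00 payment: C$3,145,925.9127… − C$2,045,400.00 = C$1,100,525.9127…
Balance at month 17: C$1,100,525.9127… × (1 + 0.009)^5 = C$1,150,949.0638…
Penalty: 17 × 2% × C$5,844,037.19 = C$1,986,972.64…
Final settlement = outstanding balance + penalty = C$1,150,949.0638… + C$1,986,972.64… = C$3,137,921.71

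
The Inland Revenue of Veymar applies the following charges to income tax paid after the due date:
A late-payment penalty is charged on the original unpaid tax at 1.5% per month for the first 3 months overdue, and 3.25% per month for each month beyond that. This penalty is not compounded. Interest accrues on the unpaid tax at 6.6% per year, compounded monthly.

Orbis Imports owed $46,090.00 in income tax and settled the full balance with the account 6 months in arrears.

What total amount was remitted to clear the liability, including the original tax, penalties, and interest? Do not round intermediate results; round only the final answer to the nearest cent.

Penalty, months 1–3: 3 × 1.5% × $46,090.00 = $2,074.05
Penalty, months 4–6: 3 × 3.25% × $46,090.00 = $4,493.78…
Interest (6.6%/yr ÷ 12 = 0.55%/month): $46,090.00 × ((1 + 0.0055)^6 − 1) = $1,542.0373…
Total = $46,090.00 + $6,567.8250 + $1,542.0373… = $54,199.86

$54,199.86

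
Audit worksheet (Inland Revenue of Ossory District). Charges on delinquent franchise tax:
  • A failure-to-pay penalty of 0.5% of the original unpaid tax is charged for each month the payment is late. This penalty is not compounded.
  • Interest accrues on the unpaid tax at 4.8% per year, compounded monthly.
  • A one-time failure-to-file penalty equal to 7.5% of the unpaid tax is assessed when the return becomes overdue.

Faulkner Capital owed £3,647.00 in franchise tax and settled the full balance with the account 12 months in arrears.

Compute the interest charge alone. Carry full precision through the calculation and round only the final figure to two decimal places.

Interest (4.8%/yr ÷ 12 = 0.4%/month): £3,647.00 × ((1 + 0.004)^12 − 1) = £178.9590…

£178.96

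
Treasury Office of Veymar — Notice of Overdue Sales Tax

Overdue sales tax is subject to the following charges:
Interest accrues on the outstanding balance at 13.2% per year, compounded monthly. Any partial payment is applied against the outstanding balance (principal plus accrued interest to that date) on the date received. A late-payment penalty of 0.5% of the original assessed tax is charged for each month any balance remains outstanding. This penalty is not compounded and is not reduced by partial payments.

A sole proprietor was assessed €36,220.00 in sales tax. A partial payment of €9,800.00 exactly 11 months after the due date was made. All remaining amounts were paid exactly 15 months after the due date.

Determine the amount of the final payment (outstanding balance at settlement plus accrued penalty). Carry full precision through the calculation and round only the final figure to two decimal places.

€35,157.28

Monthly rate = 13.2% ÷ 12 = 1.1%
Balance at month 11: €36,220.0000 × (1 + 0.011)^11 = €40,851.7963…
After €9,800.00 payment: €40,851.7963… − €9,800.00 = €31,051.7963…
Balance at month 15: €31,051.7963… × (1 + 0.011)^4 = €32,440.7847…
Penalty: 15 × 0.5% × €36,220.00 = €2,716.50
Final settlement = outstanding balance + penalty = €32,440.7847… + €2,716.50 = €35,157.28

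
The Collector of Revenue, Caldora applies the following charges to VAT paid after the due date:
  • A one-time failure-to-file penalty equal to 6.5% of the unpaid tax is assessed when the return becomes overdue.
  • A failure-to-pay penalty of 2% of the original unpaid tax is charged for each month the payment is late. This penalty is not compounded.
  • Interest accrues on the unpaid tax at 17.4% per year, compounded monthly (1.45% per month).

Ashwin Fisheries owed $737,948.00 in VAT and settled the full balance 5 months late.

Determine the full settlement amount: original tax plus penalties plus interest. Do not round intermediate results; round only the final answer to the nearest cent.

Failure-to-file penalty: 6.5% × $737,948.00 = $47,966.62
Failure-to-pay penalty = 2% × $737,948.00 × 5 mo = $73,794.80
Interest: $737,948.00 × ((1 + 0.0145)^5 − 1) = $737,948.00 × 0.0746332… = $55,075.4265…
Total = $737,948.00 + $121,761.4200 + $55,075.4265… = $914,784.85

$914,784.85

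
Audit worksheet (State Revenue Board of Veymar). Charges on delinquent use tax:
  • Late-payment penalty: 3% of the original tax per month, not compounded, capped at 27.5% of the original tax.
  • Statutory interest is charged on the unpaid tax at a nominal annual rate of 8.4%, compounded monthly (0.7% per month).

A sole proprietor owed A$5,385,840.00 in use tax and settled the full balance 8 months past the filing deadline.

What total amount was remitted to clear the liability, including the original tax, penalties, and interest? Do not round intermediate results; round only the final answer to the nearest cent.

Penalty: 8 × 3% × A$5,385,840.00 = A$1,292,601.60 (below the 27.5% cap of A$1,481,106.00)
Interest: A$5,385,840.00 × ((1 + 0.007)^8 − 1) = A$5,385,840.00 × 0.0573914… = A$309,100.7740…
Total = A$5,385,840.00 + A$1,292,601.6000 + A$309,100.7740… = A$6,987,542.37

A$6,987,542.37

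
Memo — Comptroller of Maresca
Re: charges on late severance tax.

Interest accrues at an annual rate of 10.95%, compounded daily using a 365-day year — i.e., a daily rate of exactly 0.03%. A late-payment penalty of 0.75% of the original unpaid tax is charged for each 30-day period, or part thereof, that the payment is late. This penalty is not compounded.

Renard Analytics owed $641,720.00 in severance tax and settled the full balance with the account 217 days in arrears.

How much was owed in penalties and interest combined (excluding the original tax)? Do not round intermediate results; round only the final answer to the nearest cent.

$81,662.29

Penalty periods: ⌈217/30⌉ = 8; penalty = 8 × 0.75% × $641,720.00 = $38,503.20
Interest: $641,720.00 × ((1 + 0.0003)^217 − 1) = $641,720.00 × 0.06725533… = $43,159.0877…
Penalties + interest = $38,503.2000 + $43,159.0877… = $81,662.29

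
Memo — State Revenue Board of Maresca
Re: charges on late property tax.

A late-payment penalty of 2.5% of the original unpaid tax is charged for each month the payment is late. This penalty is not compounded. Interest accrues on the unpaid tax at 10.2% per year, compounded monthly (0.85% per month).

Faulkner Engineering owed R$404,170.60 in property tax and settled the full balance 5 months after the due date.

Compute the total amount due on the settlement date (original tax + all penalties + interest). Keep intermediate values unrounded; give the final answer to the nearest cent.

Late-payment penalty = 2.5% × R$404,170.60 × 5 mo = R$50,521.33…
Interest: R$404,170.60 × ((1 + 0.0085)^5 − 1) = R$404,170.60 × 0.0432287… = R$17,471.7564…
Total = R$404,170.60 + R$50,521.3250 + R$17,471.7564… = R$472,163.68

R$472,163.68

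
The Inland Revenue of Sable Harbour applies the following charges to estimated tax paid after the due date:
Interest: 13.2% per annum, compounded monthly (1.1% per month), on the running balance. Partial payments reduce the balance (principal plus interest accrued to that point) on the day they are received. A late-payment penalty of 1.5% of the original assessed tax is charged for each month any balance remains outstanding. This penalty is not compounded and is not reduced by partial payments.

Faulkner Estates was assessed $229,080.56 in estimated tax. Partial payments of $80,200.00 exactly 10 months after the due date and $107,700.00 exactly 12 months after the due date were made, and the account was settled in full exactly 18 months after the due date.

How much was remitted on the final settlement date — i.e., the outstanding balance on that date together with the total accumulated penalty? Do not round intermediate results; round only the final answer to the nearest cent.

$138,248.68

Balance at month 10: $229,080.5600 × (1 + 0.011)^10 = $255,564.0677…
After $80,200.00 payment: $255,564.0677… − $80,200.00 = $175,364.0677…
Balance at month 12: $175,364.0677… × (1 + 0.011)^2 = $179,243.2963…
After $107,700.00 payment: $179,243.2963… − $107,700.00 = $71,543.2963…
Balance at month 18: $71,543.2963… × (1 + 0.011)^6 = $76,396.9252…
Penalty: 18 × 1.5% × $229,080.56 = $61,851.75…
Final settlement = outstanding balance + penalty = $76,396.9252… + $61,851.75… = $138,248.68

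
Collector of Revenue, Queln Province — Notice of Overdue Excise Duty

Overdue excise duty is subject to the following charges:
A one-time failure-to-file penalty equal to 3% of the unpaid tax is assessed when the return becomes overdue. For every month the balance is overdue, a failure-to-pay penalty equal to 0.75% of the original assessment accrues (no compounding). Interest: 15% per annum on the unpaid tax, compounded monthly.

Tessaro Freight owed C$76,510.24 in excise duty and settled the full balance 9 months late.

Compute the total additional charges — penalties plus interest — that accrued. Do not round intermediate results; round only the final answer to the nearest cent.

Failure-to-file penalty: 3% × C$76,510.24 = C$2,295.31…
Failure-to-pay penalty: 9 × 0.75% × C$76,510.24 = C$5,164.44…
Interest (15%/yr ÷ 12 = 1.25%/month): C$76,510.24 × ((1 + 0.0125)^9 − 1) = C$9,050.5629…
Penalties + interest = C$7,459.7484 + C$9,050.5629… = C$16,510.31

C$16,510.31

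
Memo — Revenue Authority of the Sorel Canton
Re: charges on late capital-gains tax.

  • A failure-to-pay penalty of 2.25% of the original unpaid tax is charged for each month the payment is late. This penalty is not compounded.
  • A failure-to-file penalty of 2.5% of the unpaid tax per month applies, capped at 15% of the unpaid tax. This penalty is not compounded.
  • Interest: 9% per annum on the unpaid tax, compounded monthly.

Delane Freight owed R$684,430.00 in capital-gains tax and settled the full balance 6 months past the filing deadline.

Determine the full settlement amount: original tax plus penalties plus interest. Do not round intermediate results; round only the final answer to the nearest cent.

Failure-to-file: 6 × 2.5% × R$684,430.00 = R$102,664.50, capped at 15% × R$684,430.00 = R$102,664.50
Failure-to-pay penalty: 6 × 2.25% × R$684,430.00 = R$92,398.05
Interest (9%/yr ÷ 12 = 0.75%/month): R$684,430.00 × ((1 + 0.0075)^6 − 1) = R$31,382.6453…
Total = R$684,430.00 + R$195,062.5500 + R$31,382.6453… = R$910,875.20

R$910,875.20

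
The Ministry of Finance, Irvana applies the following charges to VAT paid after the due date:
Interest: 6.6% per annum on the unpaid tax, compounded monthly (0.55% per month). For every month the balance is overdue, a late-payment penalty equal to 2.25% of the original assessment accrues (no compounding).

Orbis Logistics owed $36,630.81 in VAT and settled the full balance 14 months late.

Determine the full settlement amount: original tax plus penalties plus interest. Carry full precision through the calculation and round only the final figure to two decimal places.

$51,093.18

Late-payment penalty = 2.25% × $36,630.81 × 14 mo = $11,538.71…
Interest: $36,630.81 × ((1 + 0.0055)^14 − 1) = $36,630.81 × 0.0798142… = $2,923.6601…
Total = $36,630.81 + $11,538.7052… + $2,923.6601… = $51,093.18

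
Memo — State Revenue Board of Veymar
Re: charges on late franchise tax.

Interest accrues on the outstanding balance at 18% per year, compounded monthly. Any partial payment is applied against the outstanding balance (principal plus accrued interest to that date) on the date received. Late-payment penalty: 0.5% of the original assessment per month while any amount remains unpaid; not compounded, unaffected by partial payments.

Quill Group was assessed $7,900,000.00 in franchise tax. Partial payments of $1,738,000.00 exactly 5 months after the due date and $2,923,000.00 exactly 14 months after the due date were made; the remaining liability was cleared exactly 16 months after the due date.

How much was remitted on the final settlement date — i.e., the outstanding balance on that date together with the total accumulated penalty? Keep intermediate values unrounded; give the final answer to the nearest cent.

$5,598,362.90

Monthly rate = 18% ÷ 12 = 1.5%
Balance at month 5: $7,900,000.0000 × (1 + 0.015)^5 = $8,510,543.6307…
After $1,738,000.00 payment: $8,510,543.6307… − $1,738,000.00 = $6,772,543.6307…
Balance at month 14: $6,772,543.6307… × (1 + 0.015)^9 = $7,743,658.4952…
After $2,923,000.00 payment: $7,743,658.4952… − $2,923,000.00 = $4,820,658.4952…
Balance at month 16: $4,820,658.4952… × (1 + 0.015)^2 = $4,966,362.8983…
Penalty: 16 × 0.5% × $7,900,000.00 = $632,000.00
Final settlement = outstanding balance + penalty = $4,966,362.8983… + $632,000.00 = $5,598,362.90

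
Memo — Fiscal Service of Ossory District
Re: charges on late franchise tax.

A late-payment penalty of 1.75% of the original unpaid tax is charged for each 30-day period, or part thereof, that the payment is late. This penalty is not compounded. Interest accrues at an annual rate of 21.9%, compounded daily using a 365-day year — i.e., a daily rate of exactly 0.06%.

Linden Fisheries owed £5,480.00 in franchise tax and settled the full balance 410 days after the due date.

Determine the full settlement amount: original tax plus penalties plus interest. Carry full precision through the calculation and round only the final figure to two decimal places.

Penalty periods: ⌈410/30⌉ = 14; penalty = 14 × 1.75% × £5,480.00 = £1,342.60
Interest: £5,480.00 × ((1 + 0.0006)^410 − 1) = £5,480.00 × 0.27880523… = £1,527.8527…
Total = £5,480.00 + £1,342.6000 + £1,527.8527… = £8,350.45

£8,350.45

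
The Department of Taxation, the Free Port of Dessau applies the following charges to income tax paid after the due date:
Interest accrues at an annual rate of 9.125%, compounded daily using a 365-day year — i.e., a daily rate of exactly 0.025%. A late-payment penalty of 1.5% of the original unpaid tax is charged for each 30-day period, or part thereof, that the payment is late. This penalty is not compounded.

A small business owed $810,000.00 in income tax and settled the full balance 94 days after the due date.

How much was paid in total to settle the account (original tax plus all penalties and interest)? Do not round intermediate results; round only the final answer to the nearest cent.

Penalty periods: ⌈94/30⌉ = 4; penalty = 4 × 1.5% × $810,000.00 = $48,600.00
Interest: $810,000.00 × ((1 + 0.00025)^94 − 1) = $810,000.00 × 0.02377529… = $19,257.9881…
Total = $810,000.00 + $48,600.0000 + $19,257.9881… = $877,857.99

$877,857.99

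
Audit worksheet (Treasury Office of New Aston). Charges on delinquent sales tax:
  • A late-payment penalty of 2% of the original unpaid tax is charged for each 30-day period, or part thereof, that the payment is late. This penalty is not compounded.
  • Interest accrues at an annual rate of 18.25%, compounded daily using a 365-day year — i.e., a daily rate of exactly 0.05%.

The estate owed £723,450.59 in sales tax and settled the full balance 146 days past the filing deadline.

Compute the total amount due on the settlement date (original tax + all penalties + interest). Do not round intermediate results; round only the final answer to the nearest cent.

Penalty periods: ⌈146/30⌉ = 5; penalty = 5 × 2% × £723,450.59 = £72,345.06…
Interest: £723,450.59 × ((1 + 0.0005)^146 − 1) = £723,450.59 × 0.07571091… = £54,773.1036…
Total = £723,450.59 + £72,345.0590 + £54,773.1036… = £850,568.75

£850,568.75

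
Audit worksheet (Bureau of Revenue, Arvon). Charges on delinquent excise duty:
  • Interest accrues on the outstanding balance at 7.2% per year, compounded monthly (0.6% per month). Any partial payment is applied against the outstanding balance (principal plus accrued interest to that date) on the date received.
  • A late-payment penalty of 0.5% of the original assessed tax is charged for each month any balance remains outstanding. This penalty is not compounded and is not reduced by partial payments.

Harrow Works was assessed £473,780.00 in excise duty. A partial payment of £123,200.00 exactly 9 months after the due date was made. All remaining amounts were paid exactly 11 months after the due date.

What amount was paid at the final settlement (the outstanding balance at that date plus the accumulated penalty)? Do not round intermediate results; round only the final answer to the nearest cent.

£407,379.72

Balance at month 9: £473,780.0000 × (1 + 0.006)^9 = £499,986.8130…
After £123,200.00 payment: £499,986.8130… − £123,200.00 = £376,786.8130…
Balance at month 11: £376,786.8130… × (1 + 0.006)^2 = £381,321.8191…
Penalty: 11 × 0.5% × £473,780.00 = £26,057.90
Final settlement = outstanding balance + penalty = £381,321.8191… + £26,057.90 = £407,379.72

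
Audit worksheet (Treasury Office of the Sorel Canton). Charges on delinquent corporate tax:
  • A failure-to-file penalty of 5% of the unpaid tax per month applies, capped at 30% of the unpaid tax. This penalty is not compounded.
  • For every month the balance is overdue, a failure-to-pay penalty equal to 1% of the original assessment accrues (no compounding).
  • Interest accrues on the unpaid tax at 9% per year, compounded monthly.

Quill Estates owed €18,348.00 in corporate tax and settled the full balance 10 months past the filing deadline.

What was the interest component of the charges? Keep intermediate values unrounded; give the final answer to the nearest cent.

Interest (9%/yr ÷ 12 = 0.75%/month): €18,348.00 × ((1 + 0.0075)^10 − 1) = €1,423.4845…

€1,423.48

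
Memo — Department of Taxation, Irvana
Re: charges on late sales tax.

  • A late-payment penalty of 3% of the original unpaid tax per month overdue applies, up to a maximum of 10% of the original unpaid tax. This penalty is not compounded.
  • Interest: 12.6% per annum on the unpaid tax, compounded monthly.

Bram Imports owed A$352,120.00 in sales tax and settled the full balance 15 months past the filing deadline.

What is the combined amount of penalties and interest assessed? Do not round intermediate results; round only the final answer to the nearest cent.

Penalty (uncapped): 15 × 3% × A$352,120.00 = A$158,454.00; cap = 10% × A$352,120.00 = A$35,212.00 → penalty = A$35,212.00
Interest (12.6%/yr ÷ 12 = 1.05%/month): A$352,120.00 × ((1 + 0.0105)^15 − 1) = A$59,726.5772…
Penalties + interest = A$35,212.0000 + A$59,726.5772… = A$94,938.58

A$94,938.58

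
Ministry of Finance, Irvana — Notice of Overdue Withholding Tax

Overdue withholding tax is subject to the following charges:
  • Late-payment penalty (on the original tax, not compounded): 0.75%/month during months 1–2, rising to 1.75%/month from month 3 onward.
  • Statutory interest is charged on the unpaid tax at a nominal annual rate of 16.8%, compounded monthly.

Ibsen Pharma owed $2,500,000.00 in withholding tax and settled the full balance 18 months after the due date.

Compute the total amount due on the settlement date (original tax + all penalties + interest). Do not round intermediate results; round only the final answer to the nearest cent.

$3,948,373.52

Penalty, months 1–2: 2 × 0.75% × $2,500,000.00 = $37,500.00
Penalty, months 3–18: 16 × 1.75% × $2,500,000.00 = $700,000.00
Interest (16.8%/yr ÷ 12 = 1.4%/month): $2,500,000.00 × ((1 + 0.014)^18 − 1) = $710,873.5206…
Total = $2,500,000.00 + $737,500.0000 + $710,873.5206… = $3,948,373.52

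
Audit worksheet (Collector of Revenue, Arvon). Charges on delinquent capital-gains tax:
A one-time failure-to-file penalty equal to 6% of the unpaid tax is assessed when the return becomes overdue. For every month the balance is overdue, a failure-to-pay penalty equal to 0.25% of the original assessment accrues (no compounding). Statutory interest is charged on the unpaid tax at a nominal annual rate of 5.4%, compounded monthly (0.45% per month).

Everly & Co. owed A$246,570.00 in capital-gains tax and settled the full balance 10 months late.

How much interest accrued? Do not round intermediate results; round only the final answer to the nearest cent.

Interest: A$246,570.00 × ((1 + 0.0045)^10 − 1) = A$246,570.00 × 0.0459223… = A$11,323.0545…

A$11,323.05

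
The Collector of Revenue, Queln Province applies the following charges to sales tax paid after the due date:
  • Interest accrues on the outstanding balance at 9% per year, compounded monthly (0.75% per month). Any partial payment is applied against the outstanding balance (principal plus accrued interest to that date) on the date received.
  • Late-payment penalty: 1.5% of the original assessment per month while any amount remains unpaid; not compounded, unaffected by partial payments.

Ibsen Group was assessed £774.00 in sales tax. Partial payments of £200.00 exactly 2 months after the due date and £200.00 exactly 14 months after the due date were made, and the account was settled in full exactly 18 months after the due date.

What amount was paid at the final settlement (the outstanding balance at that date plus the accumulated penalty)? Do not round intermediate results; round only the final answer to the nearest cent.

£662.94

Balance at month 2: £774.0000 × (1 + 0.0075)^2 = £785.6535…
After £200.00 payment: £785.6535… − £200.00 = £585.6535…
Balance at month 14: £585.6535… × (1 + 0.0075)^12 = £640.5919…
After £200.00 payment: £640.5919… − £200.00 = £440.5919…
Balance at month 18: £440.5919… × (1 + 0.0075)^4 = £453.9591…
Penalty: 18 × 1.5% × £774.00 = £208.98
Final settlement = outstanding balance + penalty = £453.9591… + £208.98 = £662.94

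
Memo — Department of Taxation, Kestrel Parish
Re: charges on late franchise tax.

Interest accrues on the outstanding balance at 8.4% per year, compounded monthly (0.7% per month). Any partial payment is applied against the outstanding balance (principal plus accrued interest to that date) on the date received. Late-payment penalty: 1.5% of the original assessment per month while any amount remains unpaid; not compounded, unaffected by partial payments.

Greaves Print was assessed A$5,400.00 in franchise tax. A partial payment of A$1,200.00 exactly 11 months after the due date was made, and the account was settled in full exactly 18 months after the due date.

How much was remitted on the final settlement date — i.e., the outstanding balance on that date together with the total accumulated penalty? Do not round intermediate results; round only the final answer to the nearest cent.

Balance at month 11: A$5,400.0000 × (1 + 0.007)^11 = A$5,830.6629…
After A$1,200.00 payment: A$5,830.6629… − A$1,200.00 = A$4,630.6629…
Balance at month 18: A$4,630.6629… × (1 + 0.007)^7 = A$4,862.3864…
Penalty: 18 × 1.5% × A$5,400.00 = A$1,458.00
Final settlement = outstanding balance + penalty = A$4,862.3864… + A$1,458.00 = A$6,320.39

A$6,320.39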